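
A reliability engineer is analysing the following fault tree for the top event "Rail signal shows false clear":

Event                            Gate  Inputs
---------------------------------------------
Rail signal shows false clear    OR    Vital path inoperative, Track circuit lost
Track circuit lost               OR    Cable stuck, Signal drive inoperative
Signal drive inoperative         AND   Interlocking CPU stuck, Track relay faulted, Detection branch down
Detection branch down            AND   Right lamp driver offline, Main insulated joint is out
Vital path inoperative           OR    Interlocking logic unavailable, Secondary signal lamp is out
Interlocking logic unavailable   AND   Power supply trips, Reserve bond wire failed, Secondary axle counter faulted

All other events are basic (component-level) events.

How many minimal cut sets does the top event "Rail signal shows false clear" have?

Interlocking logic unavailable [AND]: one cut set from each child combined → 1 × 1 × 1 = 1 cut set(s).
Vital path inoperative [OR]: union of children's cut sets → 2 cut set(s).
Detection branch down [AND]: one cut set from each child combined → 1 × 1 = 1 cut set(s).
Signal drive inoperative [AND]: one cut set from each child combined → 1 × 1 × 1 = 1 cut set(s).
Track circuit lost [OR]: union of children's cut sets → 2 cut set(s).
Rail signal shows false clear [OR]: union of children's cut sets → 4 cut set(s).
Minimal cut sets: {Power supply trips, Reserve bond wire failed, Secondary axle counter faulted}; {Secondary signal lamp is out}; {Cable stuck}; {Interlocking CPU stuck, Main insulated joint is out, Right lamp driver offline, Track relay faulted}.

4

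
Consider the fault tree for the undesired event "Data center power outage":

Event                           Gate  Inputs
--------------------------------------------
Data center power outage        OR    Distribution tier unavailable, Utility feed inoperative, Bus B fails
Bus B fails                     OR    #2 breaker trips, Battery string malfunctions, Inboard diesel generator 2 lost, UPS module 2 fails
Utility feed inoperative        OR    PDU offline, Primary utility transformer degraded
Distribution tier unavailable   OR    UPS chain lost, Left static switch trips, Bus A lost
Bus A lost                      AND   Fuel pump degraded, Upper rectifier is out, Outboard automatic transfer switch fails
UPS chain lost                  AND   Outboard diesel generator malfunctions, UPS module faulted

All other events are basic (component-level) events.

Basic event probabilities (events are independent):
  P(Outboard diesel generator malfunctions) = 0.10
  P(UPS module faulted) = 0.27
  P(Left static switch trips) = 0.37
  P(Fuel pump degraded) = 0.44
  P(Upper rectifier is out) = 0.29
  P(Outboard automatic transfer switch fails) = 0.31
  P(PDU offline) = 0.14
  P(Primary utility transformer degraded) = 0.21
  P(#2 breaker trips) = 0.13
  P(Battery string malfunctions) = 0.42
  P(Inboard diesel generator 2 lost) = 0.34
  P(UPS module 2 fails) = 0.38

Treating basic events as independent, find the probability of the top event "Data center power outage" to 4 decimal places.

0.9174

P(UPS chain lost) [AND] = 0.10 × 0.27 = 0.027000
P(Bus A lost) [AND] = 0.44 × 0.29 × 0.31 = 0.039556
P(Distribution tier unavailable) [OR] = 1 − (1−0.027000) × (1−0.37) × (1−0.039556) = 0.411257
P(Utility feed inoperative) [OR] = 1 − (1−0.14) × (1−0.21) = 0.320600
P(Bus B fails) [OR] = 1 − (1−0.13) × (1−0.42) × (1−0.34) × (1−0.38) = 0.793518
P(Data center power outage) [OR] = 1 − (1−0.411257) × (1−0.320600) × (1−0.793518) = 0.917409
Rounded to 4 decimal places: P(Data center power outage) ≈ 0.9174.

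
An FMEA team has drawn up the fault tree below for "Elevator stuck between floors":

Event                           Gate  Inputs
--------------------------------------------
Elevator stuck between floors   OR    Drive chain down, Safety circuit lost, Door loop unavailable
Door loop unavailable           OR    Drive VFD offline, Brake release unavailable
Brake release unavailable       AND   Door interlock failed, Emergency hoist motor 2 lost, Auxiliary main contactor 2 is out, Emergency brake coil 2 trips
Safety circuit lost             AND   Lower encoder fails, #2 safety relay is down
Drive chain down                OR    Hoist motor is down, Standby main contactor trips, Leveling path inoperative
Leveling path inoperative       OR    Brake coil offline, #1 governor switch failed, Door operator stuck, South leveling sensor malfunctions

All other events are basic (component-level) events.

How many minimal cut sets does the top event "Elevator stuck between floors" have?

9

Leveling path inoperative [OR]: union of children's cut sets → 4 cut set(s).
Drive chain down [OR]: union of children's cut sets → 6 cut set(s).
Safety circuit lost [AND]: one cut set from each child combined → 1 × 1 = 1 cut set(s).
Brake release unavailable [AND]: one cut set from each child combined → 1 × 1 × 1 × 1 = 1 cut set(s).
Door loop unavailable [OR]: union of children's cut sets → 2 cut set(s).
Elevator stuck between floors [OR]: union of children's cut sets → 9 cut set(s).
Minimal cut sets: {Hoist motor is down}; {Standby main contactor trips}; {Brake coil offline}; {#1 governor switch failed}; {Door operator stuck}; {South leveling sensor malfunctions}; {#2 safety relay is down, Lower encoder fails}; {Drive VFD offline}; {Auxiliary main contactor 2 is out, Door interlock failed, Emergency brake coil 2 trips, Emergency hoist motor 2 lost}.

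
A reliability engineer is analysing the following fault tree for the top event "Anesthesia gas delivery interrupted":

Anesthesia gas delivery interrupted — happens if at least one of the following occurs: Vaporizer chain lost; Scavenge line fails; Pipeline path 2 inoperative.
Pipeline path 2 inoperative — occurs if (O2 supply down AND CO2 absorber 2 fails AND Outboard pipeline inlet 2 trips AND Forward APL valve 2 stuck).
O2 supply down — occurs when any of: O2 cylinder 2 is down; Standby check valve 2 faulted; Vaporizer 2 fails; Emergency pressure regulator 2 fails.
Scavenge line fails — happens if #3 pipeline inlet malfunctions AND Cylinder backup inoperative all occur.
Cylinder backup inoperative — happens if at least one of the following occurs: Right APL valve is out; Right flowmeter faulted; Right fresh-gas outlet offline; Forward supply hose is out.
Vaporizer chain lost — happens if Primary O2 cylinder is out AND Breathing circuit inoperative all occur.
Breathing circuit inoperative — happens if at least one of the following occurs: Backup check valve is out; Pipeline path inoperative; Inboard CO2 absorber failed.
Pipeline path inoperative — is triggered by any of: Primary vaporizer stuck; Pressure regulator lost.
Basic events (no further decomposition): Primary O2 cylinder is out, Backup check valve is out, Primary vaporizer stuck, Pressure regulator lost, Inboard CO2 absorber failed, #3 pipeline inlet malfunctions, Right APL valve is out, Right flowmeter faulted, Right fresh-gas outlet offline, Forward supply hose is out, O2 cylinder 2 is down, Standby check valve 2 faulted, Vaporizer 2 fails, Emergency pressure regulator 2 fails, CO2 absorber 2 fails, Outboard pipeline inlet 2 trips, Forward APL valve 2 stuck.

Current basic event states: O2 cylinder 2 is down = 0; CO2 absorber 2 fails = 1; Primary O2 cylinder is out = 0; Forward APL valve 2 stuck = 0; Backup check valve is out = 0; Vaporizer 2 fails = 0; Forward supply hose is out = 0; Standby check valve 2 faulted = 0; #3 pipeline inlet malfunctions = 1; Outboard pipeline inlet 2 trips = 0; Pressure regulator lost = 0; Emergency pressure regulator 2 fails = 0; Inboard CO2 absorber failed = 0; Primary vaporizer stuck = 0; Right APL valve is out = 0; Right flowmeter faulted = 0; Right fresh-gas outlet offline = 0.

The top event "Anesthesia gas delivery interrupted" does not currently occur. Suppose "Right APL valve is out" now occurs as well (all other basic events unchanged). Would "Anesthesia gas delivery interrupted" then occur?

Counterfactual: set "Right APL valve is out" to occurred.
Pipeline path inoperative [OR]: Primary vaporizer stuck=not, Pressure regulator lost=not → no input occurs → does not occur.
Breathing circuit inoperative [OR]: Backup check valve is out=not, Pipeline path inoperative=not, Inboard CO2 absorber failed=not → no input occurs → does not occur.
Vaporizer chain lost [AND]: Primary O2 cylinder is out=not, Breathing circuit inoperative=not → not all inputs occur → does not occur.
Cylinder backup inoperative [OR]: Right APL valve is out=occurs, Right flowmeter faulted=not, Right fresh-gas outlet offline=not, Forward supply hose is out=not → at least one input occurs → occurs.
Scavenge line fails [AND]: #3 pipeline inlet malfunctions=occurs, Cylinder backup inoperative=occurs → all inputs occur → occurs.
O2 supply down [OR]: O2 cylinder 2 is down=not, Standby check valve 2 faulted=not, Vaporizer 2 fails=not, Emergency pressure regulator 2 fails=not → no input occurs → does not occur.
Pipeline path 2 inoperative [AND]: O2 supply down=not, CO2 absorber 2 fails=occurs, Outboard pipeline inlet 2 trips=not, Forward APL valve 2 stuck=not → not all inputs occur → does not occur.
Anesthesia gas delivery interrupted [OR]: Vaporizer chain lost=not, Scavenge line fails=occurs, Pipeline path 2 inoperative=not → at least one input occurs → occurs.

Yes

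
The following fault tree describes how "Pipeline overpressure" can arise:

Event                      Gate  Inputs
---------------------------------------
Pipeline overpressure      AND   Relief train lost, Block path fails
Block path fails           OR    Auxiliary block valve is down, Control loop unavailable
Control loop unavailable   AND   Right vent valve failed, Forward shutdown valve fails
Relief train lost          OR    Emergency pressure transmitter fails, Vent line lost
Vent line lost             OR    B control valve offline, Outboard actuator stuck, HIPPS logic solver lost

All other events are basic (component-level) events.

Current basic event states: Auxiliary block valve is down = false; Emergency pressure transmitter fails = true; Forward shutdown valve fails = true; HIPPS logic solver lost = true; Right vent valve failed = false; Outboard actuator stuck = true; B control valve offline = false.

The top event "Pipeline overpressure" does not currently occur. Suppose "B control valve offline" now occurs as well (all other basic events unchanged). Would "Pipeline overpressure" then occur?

Counterfactual: set "B control valve offline" to occurred.
Vent line lost [OR]: B control valve offline=occurs, Outboard actuator stuck=occurs, HIPPS logic solver lost=occurs → at least one input occurs → occurs.
Relief train lost [OR]: Emergency pressure transmitter fails=occurs, Vent line lost=occurs → at least one input occurs → occurs.
Control loop unavailable [AND]: Right vent valve failed=not, Forward shutdown valve fails=occurs → not all inputs occur → does not occur.
Block path fails [OR]: Auxiliary block valve is down=not, Control loop unavailable=not → no input occurs → does not occur.
Pipeline overpressure [AND]: Relief train lost=occurs, Block path fails=not → not all inputs occur → does not occur.

No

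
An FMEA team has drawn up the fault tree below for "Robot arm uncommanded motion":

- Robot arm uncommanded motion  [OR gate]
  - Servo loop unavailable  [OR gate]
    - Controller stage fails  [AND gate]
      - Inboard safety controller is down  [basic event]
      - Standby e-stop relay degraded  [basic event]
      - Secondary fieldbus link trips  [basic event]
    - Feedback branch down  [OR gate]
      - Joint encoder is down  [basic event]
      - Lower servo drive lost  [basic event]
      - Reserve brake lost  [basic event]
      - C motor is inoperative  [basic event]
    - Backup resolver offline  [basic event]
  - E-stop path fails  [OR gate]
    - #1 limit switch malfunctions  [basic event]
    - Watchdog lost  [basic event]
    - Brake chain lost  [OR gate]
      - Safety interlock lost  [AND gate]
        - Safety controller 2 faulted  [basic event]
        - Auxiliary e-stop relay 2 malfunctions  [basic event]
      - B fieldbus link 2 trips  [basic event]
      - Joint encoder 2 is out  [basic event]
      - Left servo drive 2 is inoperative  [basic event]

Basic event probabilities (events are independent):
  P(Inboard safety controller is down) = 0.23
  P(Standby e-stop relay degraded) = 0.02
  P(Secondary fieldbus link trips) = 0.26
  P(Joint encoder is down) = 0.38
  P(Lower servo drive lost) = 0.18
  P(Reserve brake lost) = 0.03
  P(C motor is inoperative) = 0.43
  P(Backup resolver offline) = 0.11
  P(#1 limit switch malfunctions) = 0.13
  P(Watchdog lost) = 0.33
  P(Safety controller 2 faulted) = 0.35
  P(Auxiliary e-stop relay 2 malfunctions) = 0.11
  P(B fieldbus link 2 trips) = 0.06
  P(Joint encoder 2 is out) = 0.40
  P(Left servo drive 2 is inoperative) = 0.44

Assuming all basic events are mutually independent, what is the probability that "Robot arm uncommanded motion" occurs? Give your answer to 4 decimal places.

0.9558

P(Controller stage fails) [AND] = 0.23 × 0.02 × 0.26 = 0.001196
P(Feedback branch down) [OR] = 1 − (1−0.38) × (1−0.18) × (1−0.03) × (1−0.43) = 0.718906
P(Servo loop unavailable) [OR] = 1 − (1−0.001196) × (1−0.718906) × (1−0.11) = 0.750126
P(Safety interlock lost) [AND] = 0.35 × 0.11 = 0.038500
P(Brake chain lost) [OR] = 1 − (1−0.038500) × (1−0.06) × (1−0.40) × (1−0.44) = 0.696320
P(E-stop path fails) [OR] = 1 − (1−0.13) × (1−0.33) × (1−0.696320) = 0.822985
P(Robot arm uncommanded motion) [OR] = 1 − (1−0.750126) × (1−0.822985) = 0.955769
Rounded to 4 decimal places: P(Robot arm uncommanded motion) ≈ 0.9558.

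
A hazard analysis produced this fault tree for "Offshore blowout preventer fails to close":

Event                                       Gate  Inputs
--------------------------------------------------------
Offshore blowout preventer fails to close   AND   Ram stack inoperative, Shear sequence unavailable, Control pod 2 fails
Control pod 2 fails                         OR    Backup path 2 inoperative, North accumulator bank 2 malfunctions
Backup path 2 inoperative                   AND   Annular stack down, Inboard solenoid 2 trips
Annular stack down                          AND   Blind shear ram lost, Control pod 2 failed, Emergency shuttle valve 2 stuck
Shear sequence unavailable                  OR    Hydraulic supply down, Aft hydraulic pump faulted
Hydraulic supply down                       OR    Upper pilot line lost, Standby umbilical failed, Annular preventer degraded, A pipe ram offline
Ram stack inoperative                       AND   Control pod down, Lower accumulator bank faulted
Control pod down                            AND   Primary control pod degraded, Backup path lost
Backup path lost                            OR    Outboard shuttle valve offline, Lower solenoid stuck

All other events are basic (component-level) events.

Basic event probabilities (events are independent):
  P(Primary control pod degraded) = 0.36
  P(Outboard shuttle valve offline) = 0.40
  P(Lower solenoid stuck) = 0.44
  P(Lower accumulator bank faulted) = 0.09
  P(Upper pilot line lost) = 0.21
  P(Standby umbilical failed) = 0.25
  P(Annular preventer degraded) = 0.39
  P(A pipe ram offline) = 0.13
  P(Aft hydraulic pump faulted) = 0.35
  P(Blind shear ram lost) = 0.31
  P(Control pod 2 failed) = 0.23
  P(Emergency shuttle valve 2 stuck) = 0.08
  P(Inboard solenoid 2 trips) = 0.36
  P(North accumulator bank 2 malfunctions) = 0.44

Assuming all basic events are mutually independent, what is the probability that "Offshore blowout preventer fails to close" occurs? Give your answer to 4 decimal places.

P(Backup path lost) [OR] = 1 − (1−0.40) × (1−0.44) = 0.664000
P(Control pod down) [AND] = 0.36 × 0.664000 = 0.239040
P(Ram stack inoperative) [AND] = 0.239040 × 0.09 = 0.021514
P(Hydraulic supply down) [OR] = 1 − (1−0.21) × (1−0.25) × (1−0.39) × (1−0.13) = 0.685560
P(Shear sequence unavailable) [OR] = 1 − (1−0.685560) × (1−0.35) = 0.795614
P(Annular stack down) [AND] = 0.31 × 0.23 × 0.08 = 0.005704
P(Backup path 2 inoperative) [AND] = 0.005704 × 0.36 = 0.002053
P(Control pod 2 fails) [OR] = 1 − (1−0.002053) × (1−0.44) = 0.441150
P(Offshore blowout preventer fails to close) [AND] = 0.021514 × 0.795614 × 0.441150 = 0.007551
Rounded to 4 decimal places: P(Offshore blowout preventer fails to close) ≈ 0.0076.

0.0076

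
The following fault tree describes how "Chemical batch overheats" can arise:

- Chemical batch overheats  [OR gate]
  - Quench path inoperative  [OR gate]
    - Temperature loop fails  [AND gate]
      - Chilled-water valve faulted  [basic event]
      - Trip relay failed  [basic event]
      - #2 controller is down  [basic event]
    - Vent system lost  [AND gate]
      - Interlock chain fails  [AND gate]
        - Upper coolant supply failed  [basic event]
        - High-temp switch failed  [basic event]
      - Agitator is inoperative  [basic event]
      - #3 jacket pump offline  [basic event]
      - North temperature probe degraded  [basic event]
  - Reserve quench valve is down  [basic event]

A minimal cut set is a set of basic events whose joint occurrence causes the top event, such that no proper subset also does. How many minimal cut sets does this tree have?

Temperature loop fails [AND]: one cut set from each child combined → 1 × 1 × 1 = 1 cut set(s).
Interlock chain fails [AND]: one cut set from each child combined → 1 × 1 = 1 cut set(s).
Vent system lost [AND]: one cut set from each child combined → 1 × 1 × 1 × 1 = 1 cut set(s).
Quench path inoperative [OR]: union of children's cut sets → 2 cut set(s).
Chemical batch overheats [OR]: union of children's cut sets → 3 cut set(s).
Minimal cut sets: {#2 controller is down, Chilled-water valve faulted, Trip relay failed}; {#3 jacket pump offline, Agitator is inoperative, High-temp switch failed, North temperature probe degraded, Upper coolant supply failed}; {Reserve quench valve is down}.

3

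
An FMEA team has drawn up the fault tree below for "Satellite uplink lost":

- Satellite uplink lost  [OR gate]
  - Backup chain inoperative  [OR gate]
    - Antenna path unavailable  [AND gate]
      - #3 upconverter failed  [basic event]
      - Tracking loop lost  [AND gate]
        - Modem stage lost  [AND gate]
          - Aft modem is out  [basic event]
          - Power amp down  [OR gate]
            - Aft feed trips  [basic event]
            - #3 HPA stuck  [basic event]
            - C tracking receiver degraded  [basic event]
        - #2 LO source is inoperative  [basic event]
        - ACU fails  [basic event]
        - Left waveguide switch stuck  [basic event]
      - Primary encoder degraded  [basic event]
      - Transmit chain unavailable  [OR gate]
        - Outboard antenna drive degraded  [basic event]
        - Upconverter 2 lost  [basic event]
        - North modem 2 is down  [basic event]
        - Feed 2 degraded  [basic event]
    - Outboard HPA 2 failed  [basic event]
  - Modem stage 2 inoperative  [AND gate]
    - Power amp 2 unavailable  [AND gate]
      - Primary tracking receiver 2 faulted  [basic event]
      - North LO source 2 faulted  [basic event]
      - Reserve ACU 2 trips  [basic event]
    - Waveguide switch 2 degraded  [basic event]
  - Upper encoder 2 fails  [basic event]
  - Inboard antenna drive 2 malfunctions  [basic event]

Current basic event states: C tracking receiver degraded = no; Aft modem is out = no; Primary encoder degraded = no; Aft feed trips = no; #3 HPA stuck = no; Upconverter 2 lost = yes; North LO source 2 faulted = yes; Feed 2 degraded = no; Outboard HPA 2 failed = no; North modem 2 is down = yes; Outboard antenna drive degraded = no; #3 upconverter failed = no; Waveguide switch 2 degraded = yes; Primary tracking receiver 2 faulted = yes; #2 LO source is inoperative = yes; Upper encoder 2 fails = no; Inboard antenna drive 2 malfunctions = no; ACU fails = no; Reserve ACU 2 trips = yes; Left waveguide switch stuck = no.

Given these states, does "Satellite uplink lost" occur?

Power amp down [OR]: Aft feed trips=not, #3 HPA stuck=not, C tracking receiver degraded=not → no input occurs → does not occur.
Modem stage lost [AND]: Aft modem is out=not, Power amp down=not → not all inputs occur → does not occur.
Tracking loop lost [AND]: Modem stage lost=not, #2 LO source is inoperative=occurs, ACU fails=not, Left waveguide switch stuck=not → not all inputs occur → does not occur.
Transmit chain unavailable [OR]: Outboard antenna drive degraded=not, Upconverter 2 lost=occurs, North modem 2 is down=occurs, Feed 2 degraded=not → at least one input occurs → occurs.
Antenna path unavailable [AND]: #3 upconverter failed=not, Tracking loop lost=not, Primary encoder degraded=not, Transmit chain unavailable=occurs → not all inputs occur → does not occur.
Backup chain inoperative [OR]: Antenna path unavailable=not, Outboard HPA 2 failed=not → no input occurs → does not occur.
Power amp 2 unavailable [AND]: Primary tracking receiver 2 faulted=occurs, North LO source 2 faulted=occurs, Reserve ACU 2 trips=occurs → all inputs occur → occurs.
Modem stage 2 inoperative [AND]: Power amp 2 unavailable=occurs, Waveguide switch 2 degraded=occurs → all inputs occur → occurs.
Satellite uplink lost [OR]: Backup chain inoperative=not, Modem stage 2 inoperative=occurs, Upper encoder 2 fails=not, Inboard antenna drive 2 malfunctions=not → at least one input occurs → occurs.

Yes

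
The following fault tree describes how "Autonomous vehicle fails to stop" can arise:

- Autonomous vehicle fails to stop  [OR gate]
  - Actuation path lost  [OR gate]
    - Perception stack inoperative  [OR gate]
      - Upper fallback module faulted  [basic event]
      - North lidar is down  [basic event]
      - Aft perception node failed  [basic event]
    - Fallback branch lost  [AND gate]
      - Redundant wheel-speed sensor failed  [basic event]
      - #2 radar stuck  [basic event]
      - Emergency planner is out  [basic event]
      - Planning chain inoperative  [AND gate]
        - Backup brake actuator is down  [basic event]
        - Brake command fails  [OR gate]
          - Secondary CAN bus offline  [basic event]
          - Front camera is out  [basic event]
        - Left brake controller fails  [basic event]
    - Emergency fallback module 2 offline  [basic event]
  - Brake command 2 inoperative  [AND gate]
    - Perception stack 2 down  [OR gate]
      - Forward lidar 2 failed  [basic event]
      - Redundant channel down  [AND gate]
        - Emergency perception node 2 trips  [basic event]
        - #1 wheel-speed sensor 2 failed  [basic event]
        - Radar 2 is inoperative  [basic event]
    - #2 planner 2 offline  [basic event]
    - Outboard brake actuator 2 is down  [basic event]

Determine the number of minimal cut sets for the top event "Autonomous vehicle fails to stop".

Perception stack inoperative [OR]: union of children's cut sets → 3 cut set(s).
Brake command fails [OR]: union of children's cut sets → 2 cut set(s).
Planning chain inoperative [AND]: one cut set from each child combined → 1 × 2 × 1 = 2 cut set(s).
Fallback branch lost [AND]: one cut set from each child combined → 1 × 1 × 1 × 2 = 2 cut set(s).
Actuation path lost [OR]: union of children's cut sets → 6 cut set(s).
Redundant channel down [AND]: one cut set from each child combined → 1 × 1 × 1 = 1 cut set(s).
Perception stack 2 down [OR]: union of children's cut sets → 2 cut set(s).
Brake command 2 inoperative [AND]: one cut set from each child combined → 2 × 1 × 1 = 2 cut set(s).
Autonomous vehicle fails to stop [OR]: union of children's cut sets → 8 cut set(s).
Minimal cut sets: {Upper fallback module faulted}; {North lidar is down}; {Aft perception node failed}; {#2 radar stuck, Backup brake actuator is down, Emergency planner is out, Left brake controller fails, Redundant wheel-speed sensor failed, Secondary CAN bus offline}; {#2 radar stuck, Backup brake actuator is down, Emergency planner is out, Front camera is out, Left brake controller fails, Redundant wheel-speed sensor failed}; {Emergency fallback module 2 offline}; {#2 planner 2 offline, Forward lidar 2 failed, Outboard brake actuator 2 is down}; {#1 wheel-speed sensor 2 failed, #2 planner 2 offline, Emergency perception node 2 trips, Outboard brake actuator 2 is down, Radar 2 is inoperative}.

8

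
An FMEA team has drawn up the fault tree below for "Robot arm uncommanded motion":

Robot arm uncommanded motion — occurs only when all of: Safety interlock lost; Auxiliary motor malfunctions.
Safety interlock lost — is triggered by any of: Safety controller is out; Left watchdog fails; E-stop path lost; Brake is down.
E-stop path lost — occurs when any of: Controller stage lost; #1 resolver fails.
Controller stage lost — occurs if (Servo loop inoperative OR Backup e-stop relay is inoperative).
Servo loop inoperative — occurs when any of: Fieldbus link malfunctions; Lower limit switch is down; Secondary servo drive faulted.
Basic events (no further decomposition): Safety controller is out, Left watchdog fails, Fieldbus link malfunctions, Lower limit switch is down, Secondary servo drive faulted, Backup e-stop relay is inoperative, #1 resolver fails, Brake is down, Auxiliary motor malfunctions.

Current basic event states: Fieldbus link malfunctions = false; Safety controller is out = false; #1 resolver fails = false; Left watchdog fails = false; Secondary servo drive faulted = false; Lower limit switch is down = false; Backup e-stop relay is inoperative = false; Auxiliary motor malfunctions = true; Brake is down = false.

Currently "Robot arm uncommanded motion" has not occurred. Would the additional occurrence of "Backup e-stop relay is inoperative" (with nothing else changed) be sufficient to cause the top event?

Counterfactual: set "Backup e-stop relay is inoperative" to occurred.
Servo loop inoperative [OR]: Fieldbus link malfunctions=not, Lower limit switch is down=not, Secondary servo drive faulted=not → no input occurs → does not occur.
Controller stage lost [OR]: Servo loop inoperative=not, Backup e-stop relay is inoperative=occurs → at least one input occurs → occurs.
E-stop path lost [OR]: Controller stage lost=occurs, #1 resolver fails=not → at least one input occurs → occurs.
Safety interlock lost [OR]: Safety controller is out=not, Left watchdog fails=not, E-stop path lost=occurs, Brake is down=not → at least one input occurs → occurs.
Robot arm uncommanded motion [AND]: Safety interlock lost=occurs, Auxiliary motor malfunctions=occurs → all inputs occur → occurs.

Yes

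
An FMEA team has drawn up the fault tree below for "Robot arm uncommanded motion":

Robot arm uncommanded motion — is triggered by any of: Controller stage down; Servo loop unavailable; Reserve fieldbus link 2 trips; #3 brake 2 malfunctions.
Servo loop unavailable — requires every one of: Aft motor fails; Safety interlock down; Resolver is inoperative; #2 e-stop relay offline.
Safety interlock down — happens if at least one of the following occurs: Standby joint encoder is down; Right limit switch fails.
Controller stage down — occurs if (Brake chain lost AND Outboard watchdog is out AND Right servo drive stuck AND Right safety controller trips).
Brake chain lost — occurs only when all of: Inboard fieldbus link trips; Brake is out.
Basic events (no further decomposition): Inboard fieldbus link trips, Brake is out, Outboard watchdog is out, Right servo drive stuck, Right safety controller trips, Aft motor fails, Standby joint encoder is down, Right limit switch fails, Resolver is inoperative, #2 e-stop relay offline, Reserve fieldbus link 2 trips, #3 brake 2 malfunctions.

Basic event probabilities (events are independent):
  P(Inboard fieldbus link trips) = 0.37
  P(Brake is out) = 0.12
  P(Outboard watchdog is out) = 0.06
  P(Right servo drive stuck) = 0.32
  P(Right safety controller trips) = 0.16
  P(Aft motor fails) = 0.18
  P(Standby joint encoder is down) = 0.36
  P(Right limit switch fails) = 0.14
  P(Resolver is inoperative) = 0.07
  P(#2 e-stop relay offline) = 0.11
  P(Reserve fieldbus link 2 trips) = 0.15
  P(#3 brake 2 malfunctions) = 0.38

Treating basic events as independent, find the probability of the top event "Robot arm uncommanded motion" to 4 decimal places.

0.4734

P(Brake chain lost) [AND] = 0.37 × 0.12 = 0.044400
P(Controller stage down) [AND] = 0.044400 × 0.06 × 0.32 × 0.16 = 0.000136
P(Safety interlock down) [OR] = 1 − (1−0.36) × (1−0.14) = 0.449600
P(Servo loop unavailable) [AND] = 0.18 × 0.449600 × 0.07 × 0.11 = 0.000623
P(Robot arm uncommanded motion) [OR] = 1 − (1−0.000136) × (1−0.000623) × (1−0.15) × (1−0.38) = 0.473400
Rounded to 4 decimal places: P(Robot arm uncommanded motion) ≈ 0.4734.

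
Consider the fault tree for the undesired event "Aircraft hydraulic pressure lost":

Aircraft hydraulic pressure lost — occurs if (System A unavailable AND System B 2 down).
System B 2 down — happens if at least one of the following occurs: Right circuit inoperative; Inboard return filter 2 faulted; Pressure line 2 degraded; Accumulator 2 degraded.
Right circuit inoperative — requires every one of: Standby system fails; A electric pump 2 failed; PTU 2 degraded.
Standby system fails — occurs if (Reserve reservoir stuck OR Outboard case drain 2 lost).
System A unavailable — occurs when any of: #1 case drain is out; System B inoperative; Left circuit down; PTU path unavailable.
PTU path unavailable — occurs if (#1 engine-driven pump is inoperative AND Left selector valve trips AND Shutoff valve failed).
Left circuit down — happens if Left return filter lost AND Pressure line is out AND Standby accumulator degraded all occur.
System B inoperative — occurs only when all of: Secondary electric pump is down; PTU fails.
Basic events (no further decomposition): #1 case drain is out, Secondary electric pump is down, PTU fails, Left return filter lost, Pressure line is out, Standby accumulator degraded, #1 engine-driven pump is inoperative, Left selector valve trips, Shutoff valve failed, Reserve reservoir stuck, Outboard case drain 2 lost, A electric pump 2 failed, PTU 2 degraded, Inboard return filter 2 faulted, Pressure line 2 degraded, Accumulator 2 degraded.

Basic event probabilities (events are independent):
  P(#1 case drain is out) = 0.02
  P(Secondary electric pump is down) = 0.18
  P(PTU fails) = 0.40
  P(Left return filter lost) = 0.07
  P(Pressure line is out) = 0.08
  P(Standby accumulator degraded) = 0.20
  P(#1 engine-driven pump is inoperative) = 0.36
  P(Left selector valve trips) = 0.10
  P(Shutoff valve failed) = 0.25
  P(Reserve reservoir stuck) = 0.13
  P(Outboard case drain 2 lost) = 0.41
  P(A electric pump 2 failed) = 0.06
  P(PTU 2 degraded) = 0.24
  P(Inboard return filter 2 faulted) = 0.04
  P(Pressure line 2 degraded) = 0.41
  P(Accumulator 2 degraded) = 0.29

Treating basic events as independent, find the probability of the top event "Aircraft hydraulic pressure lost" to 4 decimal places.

0.0599

P(System B inoperative) [AND] = 0.18 × 0.40 = 0.072000
P(Left circuit down) [AND] = 0.07 × 0.08 × 0.20 = 0.001120
P(PTU path unavailable) [AND] = 0.36 × 0.10 × 0.25 = 0.009000
P(System A unavailable) [OR] = 1 − (1−0.02) × (1−0.072000) × (1−0.001120) × (1−0.009000) = 0.099754
P(Standby system fails) [OR] = 1 − (1−0.13) × (1−0.41) = 0.486700
P(Right circuit inoperative) [AND] = 0.486700 × 0.06 × 0.24 = 0.007008
P(System B 2 down) [OR] = 1 − (1−0.007008) × (1−0.04) × (1−0.41) × (1−0.29) = 0.600674
P(Aircraft hydraulic pressure lost) [AND] = 0.099754 × 0.600674 = 0.059920
Rounded to 4 decimal places: P(Aircraft hydraulic pressure lost) ≈ 0.0599.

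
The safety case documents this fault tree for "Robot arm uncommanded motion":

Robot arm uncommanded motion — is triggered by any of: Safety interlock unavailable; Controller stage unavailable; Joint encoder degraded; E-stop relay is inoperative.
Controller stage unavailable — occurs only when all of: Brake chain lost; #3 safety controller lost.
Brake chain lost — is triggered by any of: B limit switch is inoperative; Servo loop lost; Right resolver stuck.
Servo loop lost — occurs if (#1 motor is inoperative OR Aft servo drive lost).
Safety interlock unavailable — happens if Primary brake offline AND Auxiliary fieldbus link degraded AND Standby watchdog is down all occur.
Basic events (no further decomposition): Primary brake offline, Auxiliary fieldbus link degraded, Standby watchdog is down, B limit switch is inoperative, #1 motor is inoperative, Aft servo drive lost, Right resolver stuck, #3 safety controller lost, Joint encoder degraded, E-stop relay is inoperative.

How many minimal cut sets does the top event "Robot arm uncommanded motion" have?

Safety interlock unavailable [AND]: one cut set from each child combined → 1 × 1 × 1 = 1 cut set(s).
Servo loop lost [OR]: union of children's cut sets → 2 cut set(s).
Brake chain lost [OR]: union of children's cut sets → 4 cut set(s).
Controller stage unavailable [AND]: one cut set from each child combined → 4 × 1 = 4 cut set(s).
Robot arm uncommanded motion [OR]: union of children's cut sets → 7 cut set(s).
Minimal cut sets: {Auxiliary fieldbus link degraded, Primary brake offline, Standby watchdog is down}; {#3 safety controller lost, B limit switch is inoperative}; {#1 motor is inoperative, #3 safety controller lost}; {#3 safety controller lost, Aft servo drive lost}; {#3 safety controller lost, Right resolver stuck}; {Joint encoder degraded}; {E-stop relay is inoperative}.

7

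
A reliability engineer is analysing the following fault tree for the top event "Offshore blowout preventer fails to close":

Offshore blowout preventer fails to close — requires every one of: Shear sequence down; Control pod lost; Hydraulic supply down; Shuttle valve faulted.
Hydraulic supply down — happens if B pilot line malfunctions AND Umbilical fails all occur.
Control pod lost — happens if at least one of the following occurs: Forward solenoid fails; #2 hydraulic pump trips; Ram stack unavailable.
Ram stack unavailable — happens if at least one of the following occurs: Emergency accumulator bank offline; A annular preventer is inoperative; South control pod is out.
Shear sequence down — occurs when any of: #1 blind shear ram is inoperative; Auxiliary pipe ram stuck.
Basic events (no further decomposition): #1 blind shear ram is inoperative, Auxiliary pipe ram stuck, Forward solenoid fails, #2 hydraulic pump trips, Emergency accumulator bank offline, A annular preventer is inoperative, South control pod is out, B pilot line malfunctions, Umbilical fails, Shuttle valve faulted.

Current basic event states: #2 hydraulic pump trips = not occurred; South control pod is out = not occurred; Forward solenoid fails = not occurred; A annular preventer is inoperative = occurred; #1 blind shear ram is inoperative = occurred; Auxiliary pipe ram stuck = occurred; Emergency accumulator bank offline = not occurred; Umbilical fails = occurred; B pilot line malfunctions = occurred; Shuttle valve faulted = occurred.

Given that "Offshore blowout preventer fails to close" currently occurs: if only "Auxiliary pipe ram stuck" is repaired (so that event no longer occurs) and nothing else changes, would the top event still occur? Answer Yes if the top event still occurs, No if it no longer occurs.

Counterfactual: set "Auxiliary pipe ram stuck" to not occurred.
Shear sequence down [OR]: #1 blind shear ram is inoperative=occurs, Auxiliary pipe ram stuck=not → at least one input occurs → occurs.
Ram stack unavailable [OR]: Emergency accumulator bank offline=not, A annular preventer is inoperative=occurs, South control pod is out=not → at least one input occurs → occurs.
Control pod lost [OR]: Forward solenoid fails=not, #2 hydraulic pump trips=not, Ram stack unavailable=occurs → at least one input occurs → occurs.
Hydraulic supply down [AND]: B pilot line malfunctions=occurs, Umbilical fails=occurs → all inputs occur → occurs.
Offshore blowout preventer fails to close [AND]: Shear sequence down=occurs, Control pod lost=occurs, Hydraulic supply down=occurs, Shuttle valve faulted=occurs → all inputs occur → occurs.

Yes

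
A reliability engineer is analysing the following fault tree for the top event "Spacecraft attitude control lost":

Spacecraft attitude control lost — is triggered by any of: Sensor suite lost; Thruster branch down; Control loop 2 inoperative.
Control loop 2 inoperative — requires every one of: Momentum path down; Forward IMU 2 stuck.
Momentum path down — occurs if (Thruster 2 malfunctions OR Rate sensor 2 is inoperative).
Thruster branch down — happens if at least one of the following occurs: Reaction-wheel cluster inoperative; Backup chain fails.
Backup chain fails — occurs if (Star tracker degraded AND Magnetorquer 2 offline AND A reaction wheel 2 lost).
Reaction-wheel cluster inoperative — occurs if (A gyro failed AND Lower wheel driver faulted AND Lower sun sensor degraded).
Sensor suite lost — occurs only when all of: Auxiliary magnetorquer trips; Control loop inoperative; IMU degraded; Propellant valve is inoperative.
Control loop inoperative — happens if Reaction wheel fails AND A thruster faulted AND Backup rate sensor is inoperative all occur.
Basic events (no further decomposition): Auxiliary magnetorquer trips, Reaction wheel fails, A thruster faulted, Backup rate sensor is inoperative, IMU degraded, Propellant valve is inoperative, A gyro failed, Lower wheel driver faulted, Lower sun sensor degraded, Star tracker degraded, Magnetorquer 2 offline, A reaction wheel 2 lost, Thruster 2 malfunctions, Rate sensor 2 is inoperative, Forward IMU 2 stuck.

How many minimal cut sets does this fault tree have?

Control loop inoperative [AND]: one cut set from each child combined → 1 × 1 × 1 = 1 cut set(s).
Sensor suite lost [AND]: one cut set from each child combined → 1 × 1 × 1 × 1 = 1 cut set(s).
Reaction-wheel cluster inoperative [AND]: one cut set from each child combined → 1 × 1 × 1 = 1 cut set(s).
Backup chain fails [AND]: one cut set from each child combined → 1 × 1 × 1 = 1 cut set(s).
Thruster branch down [OR]: union of children's cut sets → 2 cut set(s).
Momentum path down [OR]: union of children's cut sets → 2 cut set(s).
Control loop 2 inoperative [AND]: one cut set from each child combined → 2 × 1 = 2 cut set(s).
Spacecraft attitude control lost [OR]: union of children's cut sets → 5 cut set(s).
Minimal cut sets: {A thruster faulted, Auxiliary magnetorquer trips, Backup rate sensor is inoperative, IMU degraded, Propellant valve is inoperative, Reaction wheel fails}; {A gyro failed, Lower sun sensor degraded, Lower wheel driver faulted}; {A reaction wheel 2 lost, Magnetorquer 2 offline, Star tracker degraded}; {Forward IMU 2 stuck, Thruster 2 malfunctions}; {Forward IMU 2 stuck, Rate sensor 2 is inoperative}.

5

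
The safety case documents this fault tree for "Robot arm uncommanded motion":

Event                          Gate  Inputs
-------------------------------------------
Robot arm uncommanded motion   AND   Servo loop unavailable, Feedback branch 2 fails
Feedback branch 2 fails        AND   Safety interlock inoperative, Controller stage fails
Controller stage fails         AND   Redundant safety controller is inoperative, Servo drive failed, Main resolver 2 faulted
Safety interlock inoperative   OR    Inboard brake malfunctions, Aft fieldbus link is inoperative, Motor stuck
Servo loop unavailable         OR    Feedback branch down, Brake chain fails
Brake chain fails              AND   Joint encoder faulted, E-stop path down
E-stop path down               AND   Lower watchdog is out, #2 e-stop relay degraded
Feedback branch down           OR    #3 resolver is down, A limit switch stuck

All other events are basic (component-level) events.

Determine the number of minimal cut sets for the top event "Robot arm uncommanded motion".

Feedback branch down [OR]: union of children's cut sets → 2 cut set(s).
E-stop path down [AND]: one cut set from each child combined → 1 × 1 = 1 cut set(s).
Brake chain fails [AND]: one cut set from each child combined → 1 × 1 = 1 cut set(s).
Servo loop unavailable [OR]: union of children's cut sets → 3 cut set(s).
Safety interlock inoperative [OR]: union of children's cut sets → 3 cut set(s).
Controller stage fails [AND]: one cut set from each child combined → 1 × 1 × 1 = 1 cut set(s).
Feedback branch 2 fails [AND]: one cut set from each child combined → 3 × 1 = 3 cut set(s).
Robot arm uncommanded motion [AND]: one cut set from each child combined → 3 × 3 = 9 cut set(s).
Minimal cut sets: {#3 resolver is down, Inboard brake malfunctions, Main resolver 2 faulted, Redundant safety controller is inoperative, Servo drive failed}; {#3 resolver is down, Aft fieldbus link is inoperative, Main resolver 2 faulted, Redundant safety controller is inoperative, Servo drive failed}; {#3 resolver is down, Main resolver 2 faulted, Motor stuck, Redundant safety controller is inoperative, Servo drive failed}; {A limit switch stuck, Inboard brake malfunctions, Main resolver 2 faulted, Redundant safety controller is inoperative, Servo drive failed}; {A limit switch stuck, Aft fieldbus link is inoperative, Main resolver 2 faulted, Redundant safety controller is inoperative, Servo drive failed}; {A limit switch stuck, Main resolver 2 faulted, Motor stuck, Redundant safety controller is inoperative, Servo drive failed}; {#2 e-stop relay degraded, Inboard brake malfunctions, Joint encoder faulted, Lower watchdog is out, Main resolver 2 faulted, Redundant safety controller is inoperative, Servo drive failed}; {#2 e-stop relay degraded, Aft fieldbus link is inoperative, Joint encoder faulted, Lower watchdog is out, Main resolver 2 faulted, Redundant safety controller is inoperative, Servo drive failed}; {#2 e-stop relay degraded, Joint encoder faulted, Lower watchdog is out, Main resolver 2 faulted, Motor stuck, Redundant safety controller is inoperative, Servo drive failed}.

9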